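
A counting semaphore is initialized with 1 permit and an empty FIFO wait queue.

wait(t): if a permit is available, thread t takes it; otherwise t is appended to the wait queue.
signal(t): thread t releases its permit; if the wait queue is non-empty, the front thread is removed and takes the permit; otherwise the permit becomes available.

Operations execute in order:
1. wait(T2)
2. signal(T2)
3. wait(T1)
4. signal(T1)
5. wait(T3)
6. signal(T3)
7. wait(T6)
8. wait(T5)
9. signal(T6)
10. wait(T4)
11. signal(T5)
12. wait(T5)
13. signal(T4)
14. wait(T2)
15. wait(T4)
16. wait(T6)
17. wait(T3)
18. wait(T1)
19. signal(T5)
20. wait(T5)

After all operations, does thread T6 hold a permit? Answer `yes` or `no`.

Answer: no

Derivation:
Step 1: wait(T2) -> count=0 queue=[] holders={T2}
Step 2: signal(T2) -> count=1 queue=[] holders={none}
Step 3: wait(T1) -> count=0 queue=[] holders={T1}
Step 4: signal(T1) -> count=1 queue=[] holders={none}
Step 5: wait(T3) -> count=0 queue=[] holders={T3}
Step 6: signal(T3) -> count=1 queue=[] holders={none}
Step 7: wait(T6) -> count=0 queue=[] holders={T6}
Step 8: wait(T5) -> count=0 queue=[T5] holders={T6}
Step 9: signal(T6) -> count=0 queue=[] holders={T5}
Step 10: wait(T4) -> count=0 queue=[T4] holders={T5}
Step 11: signal(T5) -> count=0 queue=[] holders={T4}
Step 12: wait(T5) -> count=0 queue=[T5] holders={T4}
Step 13: signal(T4) -> count=0 queue=[] holders={T5}
Step 14: wait(T2) -> count=0 queue=[T2] holders={T5}
Step 15: wait(T4) -> count=0 queue=[T2,T4] holders={T5}
Step 16: wait(T6) -> count=0 queue=[T2,T4,T6] holders={T5}
Step 17: wait(T3) -> count=0 queue=[T2,T4,T6,T3] holders={T5}
Step 18: wait(T1) -> count=0 queue=[T2,T4,T6,T3,T1] holders={T5}
Step 19: signal(T5) -> count=0 queue=[T4,T6,T3,T1] holders={T2}
Step 20: wait(T5) -> count=0 queue=[T4,T6,T3,T1,T5] holders={T2}
Final holders: {T2} -> T6 not in holders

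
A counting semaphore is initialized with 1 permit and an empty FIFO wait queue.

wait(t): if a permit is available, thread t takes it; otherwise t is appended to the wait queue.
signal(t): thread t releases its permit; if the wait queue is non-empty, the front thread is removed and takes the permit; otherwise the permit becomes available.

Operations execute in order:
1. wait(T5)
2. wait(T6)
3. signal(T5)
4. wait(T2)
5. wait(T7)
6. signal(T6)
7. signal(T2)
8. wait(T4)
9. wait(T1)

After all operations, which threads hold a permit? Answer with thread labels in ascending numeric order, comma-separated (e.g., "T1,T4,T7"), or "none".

Step 1: wait(T5) -> count=0 queue=[] holders={T5}
Step 2: wait(T6) -> count=0 queue=[T6] holders={T5}
Step 3: signal(T5) -> count=0 queue=[] holders={T6}
Step 4: wait(T2) -> count=0 queue=[T2] holders={T6}
Step 5: wait(T7) -> count=0 queue=[T2,T7] holders={T6}
Step 6: signal(T6) -> count=0 queue=[T7] holders={T2}
Step 7: signal(T2) -> count=0 queue=[] holders={T7}
Step 8: wait(T4) -> count=0 queue=[T4] holders={T7}
Step 9: wait(T1) -> count=0 queue=[T4,T1] holders={T7}
Final holders: T7

Answer: T7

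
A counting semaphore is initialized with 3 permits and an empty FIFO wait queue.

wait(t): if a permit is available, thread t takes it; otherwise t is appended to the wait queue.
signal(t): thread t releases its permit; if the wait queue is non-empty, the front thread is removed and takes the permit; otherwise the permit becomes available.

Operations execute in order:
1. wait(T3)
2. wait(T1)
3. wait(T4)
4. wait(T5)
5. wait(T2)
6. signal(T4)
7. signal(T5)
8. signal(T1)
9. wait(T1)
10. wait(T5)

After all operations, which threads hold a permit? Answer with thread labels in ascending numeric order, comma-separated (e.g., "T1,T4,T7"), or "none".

Step 1: wait(T3) -> count=2 queue=[] holders={T3}
Step 2: wait(T1) -> count=1 queue=[] holders={T1,T3}
Step 3: wait(T4) -> count=0 queue=[] holders={T1,T3,T4}
Step 4: wait(T5) -> count=0 queue=[T5] holders={T1,T3,T4}
Step 5: wait(T2) -> count=0 queue=[T5,T2] holders={T1,T3,T4}
Step 6: signal(T4) -> count=0 queue=[T2] holders={T1,T3,T5}
Step 7: signal(T5) -> count=0 queue=[] holders={T1,T2,T3}
Step 8: signal(T1) -> count=1 queue=[] holders={T2,T3}
Step 9: wait(T1) -> count=0 queue=[] holders={T1,T2,T3}
Step 10: wait(T5) -> count=0 queue=[T5] holders={T1,T2,T3}
Final holders: T1,T2,T3

Answer: T1,T2,T3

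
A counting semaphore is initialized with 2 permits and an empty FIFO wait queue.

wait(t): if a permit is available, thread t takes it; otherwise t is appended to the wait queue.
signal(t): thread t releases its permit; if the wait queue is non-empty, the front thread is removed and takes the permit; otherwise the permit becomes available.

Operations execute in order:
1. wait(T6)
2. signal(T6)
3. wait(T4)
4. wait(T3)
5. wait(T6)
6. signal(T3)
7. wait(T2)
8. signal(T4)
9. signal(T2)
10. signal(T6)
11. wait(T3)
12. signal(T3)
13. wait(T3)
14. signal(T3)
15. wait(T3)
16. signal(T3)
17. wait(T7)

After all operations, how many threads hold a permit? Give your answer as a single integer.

Answer: 1

Derivation:
Step 1: wait(T6) -> count=1 queue=[] holders={T6}
Step 2: signal(T6) -> count=2 queue=[] holders={none}
Step 3: wait(T4) -> count=1 queue=[] holders={T4}
Step 4: wait(T3) -> count=0 queue=[] holders={T3,T4}
Step 5: wait(T6) -> count=0 queue=[T6] holders={T3,T4}
Step 6: signal(T3) -> count=0 queue=[] holders={T4,T6}
Step 7: wait(T2) -> count=0 queue=[T2] holders={T4,T6}
Step 8: signal(T4) -> count=0 queue=[] holders={T2,T6}
Step 9: signal(T2) -> count=1 queue=[] holders={T6}
Step 10: signal(T6) -> count=2 queue=[] holders={none}
Step 11: wait(T3) -> count=1 queue=[] holders={T3}
Step 12: signal(T3) -> count=2 queue=[] holders={none}
Step 13: wait(T3) -> count=1 queue=[] holders={T3}
Step 14: signal(T3) -> count=2 queue=[] holders={none}
Step 15: wait(T3) -> count=1 queue=[] holders={T3}
Step 16: signal(T3) -> count=2 queue=[] holders={none}
Step 17: wait(T7) -> count=1 queue=[] holders={T7}
Final holders: {T7} -> 1 thread(s)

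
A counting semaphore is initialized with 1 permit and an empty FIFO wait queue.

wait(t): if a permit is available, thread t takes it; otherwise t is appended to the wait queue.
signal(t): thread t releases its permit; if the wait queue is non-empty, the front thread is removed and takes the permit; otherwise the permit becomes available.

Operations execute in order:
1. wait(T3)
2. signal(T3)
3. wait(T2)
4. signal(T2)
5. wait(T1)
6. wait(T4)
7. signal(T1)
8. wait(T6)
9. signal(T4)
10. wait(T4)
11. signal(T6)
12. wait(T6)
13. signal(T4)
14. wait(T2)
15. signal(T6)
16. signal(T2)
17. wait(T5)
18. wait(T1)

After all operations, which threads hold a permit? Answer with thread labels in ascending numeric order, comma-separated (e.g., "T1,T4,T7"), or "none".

Answer: T5

Derivation:
Step 1: wait(T3) -> count=0 queue=[] holders={T3}
Step 2: signal(T3) -> count=1 queue=[] holders={none}
Step 3: wait(T2) -> count=0 queue=[] holders={T2}
Step 4: signal(T2) -> count=1 queue=[] holders={none}
Step 5: wait(T1) -> count=0 queue=[] holders={T1}
Step 6: wait(T4) -> count=0 queue=[T4] holders={T1}
Step 7: signal(T1) -> count=0 queue=[] holders={T4}
Step 8: wait(T6) -> count=0 queue=[T6] holders={T4}
Step 9: signal(T4) -> count=0 queue=[] holders={T6}
Step 10: wait(T4) -> count=0 queue=[T4] holders={T6}
Step 11: signal(T6) -> count=0 queue=[] holders={T4}
Step 12: wait(T6) -> count=0 queue=[T6] holders={T4}
Step 13: signal(T4) -> count=0 queue=[] holders={T6}
Step 14: wait(T2) -> count=0 queue=[T2] holders={T6}
Step 15: signal(T6) -> count=0 queue=[] holders={T2}
Step 16: signal(T2) -> count=1 queue=[] holders={none}
Step 17: wait(T5) -> count=0 queue=[] holders={T5}
Step 18: wait(T1) -> count=0 queue=[T1] holders={T5}
Final holders: T5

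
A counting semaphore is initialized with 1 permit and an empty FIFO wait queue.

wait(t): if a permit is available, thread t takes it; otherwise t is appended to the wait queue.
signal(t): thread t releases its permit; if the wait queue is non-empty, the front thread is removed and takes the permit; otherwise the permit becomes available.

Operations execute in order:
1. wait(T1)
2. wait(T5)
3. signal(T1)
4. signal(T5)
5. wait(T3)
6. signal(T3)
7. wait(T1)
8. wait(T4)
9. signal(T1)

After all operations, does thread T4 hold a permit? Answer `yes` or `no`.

Step 1: wait(T1) -> count=0 queue=[] holders={T1}
Step 2: wait(T5) -> count=0 queue=[T5] holders={T1}
Step 3: signal(T1) -> count=0 queue=[] holders={T5}
Step 4: signal(T5) -> count=1 queue=[] holders={none}
Step 5: wait(T3) -> count=0 queue=[] holders={T3}
Step 6: signal(T3) -> count=1 queue=[] holders={none}
Step 7: wait(T1) -> count=0 queue=[] holders={T1}
Step 8: wait(T4) -> count=0 queue=[T4] holders={T1}
Step 9: signal(T1) -> count=0 queue=[] holders={T4}
Final holders: {T4} -> T4 in holders

Answer: yes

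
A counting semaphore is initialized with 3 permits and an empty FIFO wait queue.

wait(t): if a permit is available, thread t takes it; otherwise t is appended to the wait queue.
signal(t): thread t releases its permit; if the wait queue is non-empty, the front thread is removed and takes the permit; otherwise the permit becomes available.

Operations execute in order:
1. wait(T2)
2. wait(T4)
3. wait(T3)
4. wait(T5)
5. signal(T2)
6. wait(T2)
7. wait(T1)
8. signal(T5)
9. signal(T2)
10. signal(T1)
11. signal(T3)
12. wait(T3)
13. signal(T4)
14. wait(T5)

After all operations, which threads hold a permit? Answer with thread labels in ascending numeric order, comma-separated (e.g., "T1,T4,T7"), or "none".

Step 1: wait(T2) -> count=2 queue=[] holders={T2}
Step 2: wait(T4) -> count=1 queue=[] holders={T2,T4}
Step 3: wait(T3) -> count=0 queue=[] holders={T2,T3,T4}
Step 4: wait(T5) -> count=0 queue=[T5] holders={T2,T3,T4}
Step 5: signal(T2) -> count=0 queue=[] holders={T3,T4,T5}
Step 6: wait(T2) -> count=0 queue=[T2] holders={T3,T4,T5}
Step 7: wait(T1) -> count=0 queue=[T2,T1] holders={T3,T4,T5}
Step 8: signal(T5) -> count=0 queue=[T1] holders={T2,T3,T4}
Step 9: signal(T2) -> count=0 queue=[] holders={T1,T3,T4}
Step 10: signal(T1) -> count=1 queue=[] holders={T3,T4}
Step 11: signal(T3) -> count=2 queue=[] holders={T4}
Step 12: wait(T3) -> count=1 queue=[] holders={T3,T4}
Step 13: signal(T4) -> count=2 queue=[] holders={T3}
Step 14: wait(T5) -> count=1 queue=[] holders={T3,T5}
Final holders: T3,T5

Answer: T3,T5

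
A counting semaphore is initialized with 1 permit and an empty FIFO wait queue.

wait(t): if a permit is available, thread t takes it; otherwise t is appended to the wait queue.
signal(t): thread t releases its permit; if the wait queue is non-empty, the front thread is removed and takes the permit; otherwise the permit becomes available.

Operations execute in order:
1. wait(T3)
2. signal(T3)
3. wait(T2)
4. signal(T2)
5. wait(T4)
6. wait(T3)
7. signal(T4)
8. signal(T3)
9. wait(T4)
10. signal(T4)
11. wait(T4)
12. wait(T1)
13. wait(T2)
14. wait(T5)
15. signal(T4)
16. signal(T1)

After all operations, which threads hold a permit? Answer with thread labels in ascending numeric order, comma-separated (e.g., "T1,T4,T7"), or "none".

Answer: T2

Derivation:
Step 1: wait(T3) -> count=0 queue=[] holders={T3}
Step 2: signal(T3) -> count=1 queue=[] holders={none}
Step 3: wait(T2) -> count=0 queue=[] holders={T2}
Step 4: signal(T2) -> count=1 queue=[] holders={none}
Step 5: wait(T4) -> count=0 queue=[] holders={T4}
Step 6: wait(T3) -> count=0 queue=[T3] holders={T4}
Step 7: signal(T4) -> count=0 queue=[] holders={T3}
Step 8: signal(T3) -> count=1 queue=[] holders={none}
Step 9: wait(T4) -> count=0 queue=[] holders={T4}
Step 10: signal(T4) -> count=1 queue=[] holders={none}
Step 11: wait(T4) -> count=0 queue=[] holders={T4}
Step 12: wait(T1) -> count=0 queue=[T1] holders={T4}
Step 13: wait(T2) -> count=0 queue=[T1,T2] holders={T4}
Step 14: wait(T5) -> count=0 queue=[T1,T2,T5] holders={T4}
Step 15: signal(T4) -> count=0 queue=[T2,T5] holders={T1}
Step 16: signal(T1) -> count=0 queue=[T5] holders={T2}
Final holders: T2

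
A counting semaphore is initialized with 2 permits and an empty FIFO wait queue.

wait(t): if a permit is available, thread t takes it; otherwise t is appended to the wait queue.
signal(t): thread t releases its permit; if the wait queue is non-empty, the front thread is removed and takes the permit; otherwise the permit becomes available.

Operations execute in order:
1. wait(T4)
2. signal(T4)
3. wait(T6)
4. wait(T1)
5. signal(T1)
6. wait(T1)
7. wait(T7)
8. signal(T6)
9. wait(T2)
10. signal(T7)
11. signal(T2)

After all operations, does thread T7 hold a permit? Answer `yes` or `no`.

Answer: no

Derivation:
Step 1: wait(T4) -> count=1 queue=[] holders={T4}
Step 2: signal(T4) -> count=2 queue=[] holders={none}
Step 3: wait(T6) -> count=1 queue=[] holders={T6}
Step 4: wait(T1) -> count=0 queue=[] holders={T1,T6}
Step 5: signal(T1) -> count=1 queue=[] holders={T6}
Step 6: wait(T1) -> count=0 queue=[] holders={T1,T6}
Step 7: wait(T7) -> count=0 queue=[T7] holders={T1,T6}
Step 8: signal(T6) -> count=0 queue=[] holders={T1,T7}
Step 9: wait(T2) -> count=0 queue=[T2] holders={T1,T7}
Step 10: signal(T7) -> count=0 queue=[] holders={T1,T2}
Step 11: signal(T2) -> count=1 queue=[] holders={T1}
Final holders: {T1} -> T7 not in holders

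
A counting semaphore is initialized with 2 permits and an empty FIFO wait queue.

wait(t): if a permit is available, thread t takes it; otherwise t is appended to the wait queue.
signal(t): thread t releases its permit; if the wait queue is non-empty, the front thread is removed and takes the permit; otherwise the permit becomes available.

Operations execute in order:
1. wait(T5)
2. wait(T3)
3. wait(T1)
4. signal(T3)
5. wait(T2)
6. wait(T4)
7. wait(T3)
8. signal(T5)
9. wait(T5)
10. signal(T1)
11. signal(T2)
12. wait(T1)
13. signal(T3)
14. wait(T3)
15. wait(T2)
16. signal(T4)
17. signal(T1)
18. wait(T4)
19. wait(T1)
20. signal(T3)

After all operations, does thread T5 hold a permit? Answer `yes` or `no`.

Answer: yes

Derivation:
Step 1: wait(T5) -> count=1 queue=[] holders={T5}
Step 2: wait(T3) -> count=0 queue=[] holders={T3,T5}
Step 3: wait(T1) -> count=0 queue=[T1] holders={T3,T5}
Step 4: signal(T3) -> count=0 queue=[] holders={T1,T5}
Step 5: wait(T2) -> count=0 queue=[T2] holders={T1,T5}
Step 6: wait(T4) -> count=0 queue=[T2,T4] holders={T1,T5}
Step 7: wait(T3) -> count=0 queue=[T2,T4,T3] holders={T1,T5}
Step 8: signal(T5) -> count=0 queue=[T4,T3] holders={T1,T2}
Step 9: wait(T5) -> count=0 queue=[T4,T3,T5] holders={T1,T2}
Step 10: signal(T1) -> count=0 queue=[T3,T5] holders={T2,T4}
Step 11: signal(T2) -> count=0 queue=[T5] holders={T3,T4}
Step 12: wait(T1) -> count=0 queue=[T5,T1] holders={T3,T4}
Step 13: signal(T3) -> count=0 queue=[T1] holders={T4,T5}
Step 14: wait(T3) -> count=0 queue=[T1,T3] holders={T4,T5}
Step 15: wait(T2) -> count=0 queue=[T1,T3,T2] holders={T4,T5}
Step 16: signal(T4) -> count=0 queue=[T3,T2] holders={T1,T5}
Step 17: signal(T1) -> count=0 queue=[T2] holders={T3,T5}
Step 18: wait(T4) -> count=0 queue=[T2,T4] holders={T3,T5}
Step 19: wait(T1) -> count=0 queue=[T2,T4,T1] holders={T3,T5}
Step 20: signal(T3) -> count=0 queue=[T4,T1] holders={T2,T5}
Final holders: {T2,T5} -> T5 in holders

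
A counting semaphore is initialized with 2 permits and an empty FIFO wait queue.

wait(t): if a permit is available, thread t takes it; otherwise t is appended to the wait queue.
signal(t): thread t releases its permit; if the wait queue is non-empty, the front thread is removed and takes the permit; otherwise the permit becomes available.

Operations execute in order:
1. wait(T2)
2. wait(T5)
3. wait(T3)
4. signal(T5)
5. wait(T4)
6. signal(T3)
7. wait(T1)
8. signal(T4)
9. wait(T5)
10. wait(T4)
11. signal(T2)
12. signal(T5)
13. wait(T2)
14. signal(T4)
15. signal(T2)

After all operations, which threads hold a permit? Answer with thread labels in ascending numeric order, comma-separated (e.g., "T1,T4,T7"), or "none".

Step 1: wait(T2) -> count=1 queue=[] holders={T2}
Step 2: wait(T5) -> count=0 queue=[] holders={T2,T5}
Step 3: wait(T3) -> count=0 queue=[T3] holders={T2,T5}
Step 4: signal(T5) -> count=0 queue=[] holders={T2,T3}
Step 5: wait(T4) -> count=0 queue=[T4] holders={T2,T3}
Step 6: signal(T3) -> count=0 queue=[] holders={T2,T4}
Step 7: wait(T1) -> count=0 queue=[T1] holders={T2,T4}
Step 8: signal(T4) -> count=0 queue=[] holders={T1,T2}
Step 9: wait(T5) -> count=0 queue=[T5] holders={T1,T2}
Step 10: wait(T4) -> count=0 queue=[T5,T4] holders={T1,T2}
Step 11: signal(T2) -> count=0 queue=[T4] holders={T1,T5}
Step 12: signal(T5) -> count=0 queue=[] holders={T1,T4}
Step 13: wait(T2) -> count=0 queue=[T2] holders={T1,T4}
Step 14: signal(T4) -> count=0 queue=[] holders={T1,T2}
Step 15: signal(T2) -> count=1 queue=[] holders={T1}
Final holders: T1

Answer: T1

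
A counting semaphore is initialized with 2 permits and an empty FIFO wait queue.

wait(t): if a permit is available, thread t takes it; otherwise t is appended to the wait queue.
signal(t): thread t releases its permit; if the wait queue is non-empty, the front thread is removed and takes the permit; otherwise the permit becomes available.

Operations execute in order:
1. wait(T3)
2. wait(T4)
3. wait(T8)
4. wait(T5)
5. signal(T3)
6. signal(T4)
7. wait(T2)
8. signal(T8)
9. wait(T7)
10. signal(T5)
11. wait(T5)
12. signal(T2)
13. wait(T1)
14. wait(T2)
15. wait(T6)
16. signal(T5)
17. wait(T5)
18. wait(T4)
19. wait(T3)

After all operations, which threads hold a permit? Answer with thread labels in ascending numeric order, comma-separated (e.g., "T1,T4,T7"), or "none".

Step 1: wait(T3) -> count=1 queue=[] holders={T3}
Step 2: wait(T4) -> count=0 queue=[] holders={T3,T4}
Step 3: wait(T8) -> count=0 queue=[T8] holders={T3,T4}
Step 4: wait(T5) -> count=0 queue=[T8,T5] holders={T3,T4}
Step 5: signal(T3) -> count=0 queue=[T5] holders={T4,T8}
Step 6: signal(T4) -> count=0 queue=[] holders={T5,T8}
Step 7: wait(T2) -> count=0 queue=[T2] holders={T5,T8}
Step 8: signal(T8) -> count=0 queue=[] holders={T2,T5}
Step 9: wait(T7) -> count=0 queue=[T7] holders={T2,T5}
Step 10: signal(T5) -> count=0 queue=[] holders={T2,T7}
Step 11: wait(T5) -> count=0 queue=[T5] holders={T2,T7}
Step 12: signal(T2) -> count=0 queue=[] holders={T5,T7}
Step 13: wait(T1) -> count=0 queue=[T1] holders={T5,T7}
Step 14: wait(T2) -> count=0 queue=[T1,T2] holders={T5,T7}
Step 15: wait(T6) -> count=0 queue=[T1,T2,T6] holders={T5,T7}
Step 16: signal(T5) -> count=0 queue=[T2,T6] holders={T1,T7}
Step 17: wait(T5) -> count=0 queue=[T2,T6,T5] holders={T1,T7}
Step 18: wait(T4) -> count=0 queue=[T2,T6,T5,T4] holders={T1,T7}
Step 19: wait(T3) -> count=0 queue=[T2,T6,T5,T4,T3] holders={T1,T7}
Final holders: T1,T7

Answer: T1,T7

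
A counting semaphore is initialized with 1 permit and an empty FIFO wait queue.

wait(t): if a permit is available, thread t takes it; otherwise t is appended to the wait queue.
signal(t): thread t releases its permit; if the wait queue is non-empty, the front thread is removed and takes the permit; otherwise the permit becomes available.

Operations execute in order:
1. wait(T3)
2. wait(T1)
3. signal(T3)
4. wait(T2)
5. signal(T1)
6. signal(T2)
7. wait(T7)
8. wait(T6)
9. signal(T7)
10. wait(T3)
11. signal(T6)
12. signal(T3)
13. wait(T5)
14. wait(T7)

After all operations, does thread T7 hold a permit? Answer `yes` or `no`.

Answer: no

Derivation:
Step 1: wait(T3) -> count=0 queue=[] holders={T3}
Step 2: wait(T1) -> count=0 queue=[T1] holders={T3}
Step 3: signal(T3) -> count=0 queue=[] holders={T1}
Step 4: wait(T2) -> count=0 queue=[T2] holders={T1}
Step 5: signal(T1) -> count=0 queue=[] holders={T2}
Step 6: signal(T2) -> count=1 queue=[] holders={none}
Step 7: wait(T7) -> count=0 queue=[] holders={T7}
Step 8: wait(T6) -> count=0 queue=[T6] holders={T7}
Step 9: signal(T7) -> count=0 queue=[] holders={T6}
Step 10: wait(T3) -> count=0 queue=[T3] holders={T6}
Step 11: signal(T6) -> count=0 queue=[] holders={T3}
Step 12: signal(T3) -> count=1 queue=[] holders={none}
Step 13: wait(T5) -> count=0 queue=[] holders={T5}
Step 14: wait(T7) -> count=0 queue=[T7] holders={T5}
Final holders: {T5} -> T7 not in holders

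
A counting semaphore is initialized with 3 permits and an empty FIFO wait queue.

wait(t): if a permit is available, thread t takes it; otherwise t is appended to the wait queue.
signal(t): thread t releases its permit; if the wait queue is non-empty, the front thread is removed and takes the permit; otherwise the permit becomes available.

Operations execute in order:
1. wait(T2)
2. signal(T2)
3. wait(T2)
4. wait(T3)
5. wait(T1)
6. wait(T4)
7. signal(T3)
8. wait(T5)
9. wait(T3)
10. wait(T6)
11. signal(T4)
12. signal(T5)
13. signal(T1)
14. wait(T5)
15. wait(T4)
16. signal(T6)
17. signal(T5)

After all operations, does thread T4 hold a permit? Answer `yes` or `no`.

Answer: yes

Derivation:
Step 1: wait(T2) -> count=2 queue=[] holders={T2}
Step 2: signal(T2) -> count=3 queue=[] holders={none}
Step 3: wait(T2) -> count=2 queue=[] holders={T2}
Step 4: wait(T3) -> count=1 queue=[] holders={T2,T3}
Step 5: wait(T1) -> count=0 queue=[] holders={T1,T2,T3}
Step 6: wait(T4) -> count=0 queue=[T4] holders={T1,T2,T3}
Step 7: signal(T3) -> count=0 queue=[] holders={T1,T2,T4}
Step 8: wait(T5) -> count=0 queue=[T5] holders={T1,T2,T4}
Step 9: wait(T3) -> count=0 queue=[T5,T3] holders={T1,T2,T4}
Step 10: wait(T6) -> count=0 queue=[T5,T3,T6] holders={T1,T2,T4}
Step 11: signal(T4) -> count=0 queue=[T3,T6] holders={T1,T2,T5}
Step 12: signal(T5) -> count=0 queue=[T6] holders={T1,T2,T3}
Step 13: signal(T1) -> count=0 queue=[] holders={T2,T3,T6}
Step 14: wait(T5) -> count=0 queue=[T5] holders={T2,T3,T6}
Step 15: wait(T4) -> count=0 queue=[T5,T4] holders={T2,T3,T6}
Step 16: signal(T6) -> count=0 queue=[T4] holders={T2,T3,T5}
Step 17: signal(T5) -> count=0 queue=[] holders={T2,T3,T4}
Final holders: {T2,T3,T4} -> T4 in holders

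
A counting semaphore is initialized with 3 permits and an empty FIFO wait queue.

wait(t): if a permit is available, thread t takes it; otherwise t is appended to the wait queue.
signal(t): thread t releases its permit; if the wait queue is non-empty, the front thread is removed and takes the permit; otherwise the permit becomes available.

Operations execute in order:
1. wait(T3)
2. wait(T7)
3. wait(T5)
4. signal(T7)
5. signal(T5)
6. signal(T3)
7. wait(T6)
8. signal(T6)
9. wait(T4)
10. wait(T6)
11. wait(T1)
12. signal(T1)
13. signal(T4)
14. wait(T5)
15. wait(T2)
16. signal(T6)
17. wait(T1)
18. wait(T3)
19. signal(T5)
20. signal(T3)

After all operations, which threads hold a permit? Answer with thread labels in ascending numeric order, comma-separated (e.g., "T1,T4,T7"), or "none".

Answer: T1,T2

Derivation:
Step 1: wait(T3) -> count=2 queue=[] holders={T3}
Step 2: wait(T7) -> count=1 queue=[] holders={T3,T7}
Step 3: wait(T5) -> count=0 queue=[] holders={T3,T5,T7}
Step 4: signal(T7) -> count=1 queue=[] holders={T3,T5}
Step 5: signal(T5) -> count=2 queue=[] holders={T3}
Step 6: signal(T3) -> count=3 queue=[] holders={none}
Step 7: wait(T6) -> count=2 queue=[] holders={T6}
Step 8: signal(T6) -> count=3 queue=[] holders={none}
Step 9: wait(T4) -> count=2 queue=[] holders={T4}
Step 10: wait(T6) -> count=1 queue=[] holders={T4,T6}
Step 11: wait(T1) -> count=0 queue=[] holders={T1,T4,T6}
Step 12: signal(T1) -> count=1 queue=[] holders={T4,T6}
Step 13: signal(T4) -> count=2 queue=[] holders={T6}
Step 14: wait(T5) -> count=1 queue=[] holders={T5,T6}
Step 15: wait(T2) -> count=0 queue=[] holders={T2,T5,T6}
Step 16: signal(T6) -> count=1 queue=[] holders={T2,T5}
Step 17: wait(T1) -> count=0 queue=[] holders={T1,T2,T5}
Step 18: wait(T3) -> count=0 queue=[T3] holders={T1,T2,T5}
Step 19: signal(T5) -> count=0 queue=[] holders={T1,T2,T3}
Step 20: signal(T3) -> count=1 queue=[] holders={T1,T2}
Final holders: T1,T2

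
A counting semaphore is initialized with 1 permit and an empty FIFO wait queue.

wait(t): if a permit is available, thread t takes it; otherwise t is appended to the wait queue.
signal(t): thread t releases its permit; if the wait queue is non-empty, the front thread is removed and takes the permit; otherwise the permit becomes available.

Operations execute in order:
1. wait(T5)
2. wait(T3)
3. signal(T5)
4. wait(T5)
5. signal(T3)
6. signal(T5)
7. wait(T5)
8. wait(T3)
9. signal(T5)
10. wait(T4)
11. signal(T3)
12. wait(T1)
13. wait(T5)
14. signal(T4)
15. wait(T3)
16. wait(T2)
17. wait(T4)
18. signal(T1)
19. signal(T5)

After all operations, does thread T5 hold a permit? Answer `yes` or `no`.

Step 1: wait(T5) -> count=0 queue=[] holders={T5}
Step 2: wait(T3) -> count=0 queue=[T3] holders={T5}
Step 3: signal(T5) -> count=0 queue=[] holders={T3}
Step 4: wait(T5) -> count=0 queue=[T5] holders={T3}
Step 5: signal(T3) -> count=0 queue=[] holders={T5}
Step 6: signal(T5) -> count=1 queue=[] holders={none}
Step 7: wait(T5) -> count=0 queue=[] holders={T5}
Step 8: wait(T3) -> count=0 queue=[T3] holders={T5}
Step 9: signal(T5) -> count=0 queue=[] holders={T3}
Step 10: wait(T4) -> count=0 queue=[T4] holders={T3}
Step 11: signal(T3) -> count=0 queue=[] holders={T4}
Step 12: wait(T1) -> count=0 queue=[T1] holders={T4}
Step 13: wait(T5) -> count=0 queue=[T1,T5] holders={T4}
Step 14: signal(T4) -> count=0 queue=[T5] holders={T1}
Step 15: wait(T3) -> count=0 queue=[T5,T3] holders={T1}
Step 16: wait(T2) -> count=0 queue=[T5,T3,T2] holders={T1}
Step 17: wait(T4) -> count=0 queue=[T5,T3,T2,T4] holders={T1}
Step 18: signal(T1) -> count=0 queue=[T3,T2,T4] holders={T5}
Step 19: signal(T5) -> count=0 queue=[T2,T4] holders={T3}
Final holders: {T3} -> T5 not in holders

Answer: no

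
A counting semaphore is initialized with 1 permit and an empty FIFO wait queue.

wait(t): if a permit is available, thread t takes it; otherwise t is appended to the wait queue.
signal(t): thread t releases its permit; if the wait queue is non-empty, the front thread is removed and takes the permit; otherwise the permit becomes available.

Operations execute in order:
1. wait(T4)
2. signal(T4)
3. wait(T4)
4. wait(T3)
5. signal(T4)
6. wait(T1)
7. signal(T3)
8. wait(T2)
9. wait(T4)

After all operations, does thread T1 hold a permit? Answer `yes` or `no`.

Answer: yes

Derivation:
Step 1: wait(T4) -> count=0 queue=[] holders={T4}
Step 2: signal(T4) -> count=1 queue=[] holders={none}
Step 3: wait(T4) -> count=0 queue=[] holders={T4}
Step 4: wait(T3) -> count=0 queue=[T3] holders={T4}
Step 5: signal(T4) -> count=0 queue=[] holders={T3}
Step 6: wait(T1) -> count=0 queue=[T1] holders={T3}
Step 7: signal(T3) -> count=0 queue=[] holders={T1}
Step 8: wait(T2) -> count=0 queue=[T2] holders={T1}
Step 9: wait(T4) -> count=0 queue=[T2,T4] holders={T1}
Final holders: {T1} -> T1 in holders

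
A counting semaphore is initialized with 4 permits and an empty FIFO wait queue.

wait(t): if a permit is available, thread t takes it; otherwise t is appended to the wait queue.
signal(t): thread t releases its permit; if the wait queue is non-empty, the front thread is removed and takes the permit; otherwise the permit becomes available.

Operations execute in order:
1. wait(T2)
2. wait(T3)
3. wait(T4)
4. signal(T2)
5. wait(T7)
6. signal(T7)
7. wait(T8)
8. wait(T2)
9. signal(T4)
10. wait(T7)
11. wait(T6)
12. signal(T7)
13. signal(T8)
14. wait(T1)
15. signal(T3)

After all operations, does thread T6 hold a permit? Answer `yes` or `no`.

Step 1: wait(T2) -> count=3 queue=[] holders={T2}
Step 2: wait(T3) -> count=2 queue=[] holders={T2,T3}
Step 3: wait(T4) -> count=1 queue=[] holders={T2,T3,T4}
Step 4: signal(T2) -> count=2 queue=[] holders={T3,T4}
Step 5: wait(T7) -> count=1 queue=[] holders={T3,T4,T7}
Step 6: signal(T7) -> count=2 queue=[] holders={T3,T4}
Step 7: wait(T8) -> count=1 queue=[] holders={T3,T4,T8}
Step 8: wait(T2) -> count=0 queue=[] holders={T2,T3,T4,T8}
Step 9: signal(T4) -> count=1 queue=[] holders={T2,T3,T8}
Step 10: wait(T7) -> count=0 queue=[] holders={T2,T3,T7,T8}
Step 11: wait(T6) -> count=0 queue=[T6] holders={T2,T3,T7,T8}
Step 12: signal(T7) -> count=0 queue=[] holders={T2,T3,T6,T8}
Step 13: signal(T8) -> count=1 queue=[] holders={T2,T3,T6}
Step 14: wait(T1) -> count=0 queue=[] holders={T1,T2,T3,T6}
Step 15: signal(T3) -> count=1 queue=[] holders={T1,T2,T6}
Final holders: {T1,T2,T6} -> T6 in holders

Answer: yes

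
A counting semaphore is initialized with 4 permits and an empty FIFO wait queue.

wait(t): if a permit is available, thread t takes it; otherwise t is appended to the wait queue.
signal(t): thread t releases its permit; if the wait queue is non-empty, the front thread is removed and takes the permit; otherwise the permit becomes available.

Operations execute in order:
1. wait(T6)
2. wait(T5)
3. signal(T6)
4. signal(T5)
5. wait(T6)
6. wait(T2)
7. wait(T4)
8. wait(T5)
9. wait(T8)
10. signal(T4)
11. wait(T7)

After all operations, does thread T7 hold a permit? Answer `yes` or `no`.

Answer: no

Derivation:
Step 1: wait(T6) -> count=3 queue=[] holders={T6}
Step 2: wait(T5) -> count=2 queue=[] holders={T5,T6}
Step 3: signal(T6) -> count=3 queue=[] holders={T5}
Step 4: signal(T5) -> count=4 queue=[] holders={none}
Step 5: wait(T6) -> count=3 queue=[] holders={T6}
Step 6: wait(T2) -> count=2 queue=[] holders={T2,T6}
Step 7: wait(T4) -> count=1 queue=[] holders={T2,T4,T6}
Step 8: wait(T5) -> count=0 queue=[] holders={T2,T4,T5,T6}
Step 9: wait(T8) -> count=0 queue=[T8] holders={T2,T4,T5,T6}
Step 10: signal(T4) -> count=0 queue=[] holders={T2,T5,T6,T8}
Step 11: wait(T7) -> count=0 queue=[T7] holders={T2,T5,T6,T8}
Final holders: {T2,T5,T6,T8} -> T7 not in holders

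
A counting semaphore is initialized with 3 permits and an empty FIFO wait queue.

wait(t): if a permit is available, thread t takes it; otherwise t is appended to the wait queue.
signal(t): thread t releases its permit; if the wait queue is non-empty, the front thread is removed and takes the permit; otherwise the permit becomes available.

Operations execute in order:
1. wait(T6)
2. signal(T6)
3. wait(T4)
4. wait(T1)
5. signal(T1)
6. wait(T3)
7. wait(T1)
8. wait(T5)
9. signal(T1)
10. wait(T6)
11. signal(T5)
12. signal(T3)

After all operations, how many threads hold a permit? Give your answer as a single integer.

Step 1: wait(T6) -> count=2 queue=[] holders={T6}
Step 2: signal(T6) -> count=3 queue=[] holders={none}
Step 3: wait(T4) -> count=2 queue=[] holders={T4}
Step 4: wait(T1) -> count=1 queue=[] holders={T1,T4}
Step 5: signal(T1) -> count=2 queue=[] holders={T4}
Step 6: wait(T3) -> count=1 queue=[] holders={T3,T4}
Step 7: wait(T1) -> count=0 queue=[] holders={T1,T3,T4}
Step 8: wait(T5) -> count=0 queue=[T5] holders={T1,T3,T4}
Step 9: signal(T1) -> count=0 queue=[] holders={T3,T4,T5}
Step 10: wait(T6) -> count=0 queue=[T6] holders={T3,T4,T5}
Step 11: signal(T5) -> count=0 queue=[] holders={T3,T4,T6}
Step 12: signal(T3) -> count=1 queue=[] holders={T4,T6}
Final holders: {T4,T6} -> 2 thread(s)

Answer: 2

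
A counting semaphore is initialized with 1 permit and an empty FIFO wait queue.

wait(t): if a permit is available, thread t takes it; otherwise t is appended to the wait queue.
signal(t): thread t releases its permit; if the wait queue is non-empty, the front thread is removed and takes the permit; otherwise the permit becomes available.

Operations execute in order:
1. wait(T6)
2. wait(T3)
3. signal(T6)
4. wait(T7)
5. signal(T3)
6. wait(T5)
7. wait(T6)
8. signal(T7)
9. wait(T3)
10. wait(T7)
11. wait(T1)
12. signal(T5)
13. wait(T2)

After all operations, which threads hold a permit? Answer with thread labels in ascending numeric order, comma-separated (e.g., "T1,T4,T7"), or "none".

Answer: T6

Derivation:
Step 1: wait(T6) -> count=0 queue=[] holders={T6}
Step 2: wait(T3) -> count=0 queue=[T3] holders={T6}
Step 3: signal(T6) -> count=0 queue=[] holders={T3}
Step 4: wait(T7) -> count=0 queue=[T7] holders={T3}
Step 5: signal(T3) -> count=0 queue=[] holders={T7}
Step 6: wait(T5) -> count=0 queue=[T5] holders={T7}
Step 7: wait(T6) -> count=0 queue=[T5,T6] holders={T7}
Step 8: signal(T7) -> count=0 queue=[T6] holders={T5}
Step 9: wait(T3) -> count=0 queue=[T6,T3] holders={T5}
Step 10: wait(T7) -> count=0 queue=[T6,T3,T7] holders={T5}
Step 11: wait(T1) -> count=0 queue=[T6,T3,T7,T1] holders={T5}
Step 12: signal(T5) -> count=0 queue=[T3,T7,T1] holders={T6}
Step 13: wait(T2) -> count=0 queue=[T3,T7,T1,T2] holders={T6}
Final holders: T6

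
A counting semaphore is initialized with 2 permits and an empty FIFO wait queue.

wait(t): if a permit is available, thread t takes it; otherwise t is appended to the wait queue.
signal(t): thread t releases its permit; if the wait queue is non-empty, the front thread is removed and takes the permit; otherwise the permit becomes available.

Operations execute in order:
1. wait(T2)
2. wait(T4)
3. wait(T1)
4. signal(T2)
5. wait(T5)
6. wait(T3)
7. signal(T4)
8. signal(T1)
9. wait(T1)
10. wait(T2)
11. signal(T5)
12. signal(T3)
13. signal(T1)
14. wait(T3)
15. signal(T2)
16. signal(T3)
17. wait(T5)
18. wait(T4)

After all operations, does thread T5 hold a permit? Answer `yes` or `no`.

Answer: yes

Derivation:
Step 1: wait(T2) -> count=1 queue=[] holders={T2}
Step 2: wait(T4) -> count=0 queue=[] holders={T2,T4}
Step 3: wait(T1) -> count=0 queue=[T1] holders={T2,T4}
Step 4: signal(T2) -> count=0 queue=[] holders={T1,T4}
Step 5: wait(T5) -> count=0 queue=[T5] holders={T1,T4}
Step 6: wait(T3) -> count=0 queue=[T5,T3] holders={T1,T4}
Step 7: signal(T4) -> count=0 queue=[T3] holders={T1,T5}
Step 8: signal(T1) -> count=0 queue=[] holders={T3,T5}
Step 9: wait(T1) -> count=0 queue=[T1] holders={T3,T5}
Step 10: wait(T2) -> count=0 queue=[T1,T2] holders={T3,T5}
Step 11: signal(T5) -> count=0 queue=[T2] holders={T1,T3}
Step 12: signal(T3) -> count=0 queue=[] holders={T1,T2}
Step 13: signal(T1) -> count=1 queue=[] holders={T2}
Step 14: wait(T3) -> count=0 queue=[] holders={T2,T3}
Step 15: signal(T2) -> count=1 queue=[] holders={T3}
Step 16: signal(T3) -> count=2 queue=[] holders={none}
Step 17: wait(T5) -> count=1 queue=[] holders={T5}
Step 18: wait(T4) -> count=0 queue=[] holders={T4,T5}
Final holders: {T4,T5} -> T5 in holders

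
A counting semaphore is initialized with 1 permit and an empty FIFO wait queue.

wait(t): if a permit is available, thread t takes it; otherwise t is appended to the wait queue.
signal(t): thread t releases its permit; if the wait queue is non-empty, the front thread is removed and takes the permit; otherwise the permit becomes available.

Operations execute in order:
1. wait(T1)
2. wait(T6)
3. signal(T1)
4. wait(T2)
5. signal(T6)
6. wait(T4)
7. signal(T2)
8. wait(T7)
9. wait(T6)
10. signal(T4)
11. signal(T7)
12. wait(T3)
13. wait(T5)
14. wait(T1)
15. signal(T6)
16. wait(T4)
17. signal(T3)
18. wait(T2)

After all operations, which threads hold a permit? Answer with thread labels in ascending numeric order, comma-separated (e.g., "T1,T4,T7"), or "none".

Answer: T5

Derivation:
Step 1: wait(T1) -> count=0 queue=[] holders={T1}
Step 2: wait(T6) -> count=0 queue=[T6] holders={T1}
Step 3: signal(T1) -> count=0 queue=[] holders={T6}
Step 4: wait(T2) -> count=0 queue=[T2] holders={T6}
Step 5: signal(T6) -> count=0 queue=[] holders={T2}
Step 6: wait(T4) -> count=0 queue=[T4] holders={T2}
Step 7: signal(T2) -> count=0 queue=[] holders={T4}
Step 8: wait(T7) -> count=0 queue=[T7] holders={T4}
Step 9: wait(T6) -> count=0 queue=[T7,T6] holders={T4}
Step 10: signal(T4) -> count=0 queue=[T6] holders={T7}
Step 11: signal(T7) -> count=0 queue=[] holders={T6}
Step 12: wait(T3) -> count=0 queue=[T3] holders={T6}
Step 13: wait(T5) -> count=0 queue=[T3,T5] holders={T6}
Step 14: wait(T1) -> count=0 queue=[T3,T5,T1] holders={T6}
Step 15: signal(T6) -> count=0 queue=[T5,T1] holders={T3}
Step 16: wait(T4) -> count=0 queue=[T5,T1,T4] holders={T3}
Step 17: signal(T3) -> count=0 queue=[T1,T4] holders={T5}
Step 18: wait(T2) -> count=0 queue=[T1,T4,T2] holders={T5}
Final holders: T5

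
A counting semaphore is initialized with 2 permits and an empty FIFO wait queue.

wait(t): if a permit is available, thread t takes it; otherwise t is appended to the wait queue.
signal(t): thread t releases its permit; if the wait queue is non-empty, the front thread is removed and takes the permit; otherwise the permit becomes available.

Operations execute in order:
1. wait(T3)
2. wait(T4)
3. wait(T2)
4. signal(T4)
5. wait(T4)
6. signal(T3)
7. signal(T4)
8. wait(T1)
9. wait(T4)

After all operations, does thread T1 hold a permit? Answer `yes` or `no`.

Answer: yes

Derivation:
Step 1: wait(T3) -> count=1 queue=[] holders={T3}
Step 2: wait(T4) -> count=0 queue=[] holders={T3,T4}
Step 3: wait(T2) -> count=0 queue=[T2] holders={T3,T4}
Step 4: signal(T4) -> count=0 queue=[] holders={T2,T3}
Step 5: wait(T4) -> count=0 queue=[T4] holders={T2,T3}
Step 6: signal(T3) -> count=0 queue=[] holders={T2,T4}
Step 7: signal(T4) -> count=1 queue=[] holders={T2}
Step 8: wait(T1) -> count=0 queue=[] holders={T1,T2}
Step 9: wait(T4) -> count=0 queue=[T4] holders={T1,T2}
Final holders: {T1,T2} -> T1 in holders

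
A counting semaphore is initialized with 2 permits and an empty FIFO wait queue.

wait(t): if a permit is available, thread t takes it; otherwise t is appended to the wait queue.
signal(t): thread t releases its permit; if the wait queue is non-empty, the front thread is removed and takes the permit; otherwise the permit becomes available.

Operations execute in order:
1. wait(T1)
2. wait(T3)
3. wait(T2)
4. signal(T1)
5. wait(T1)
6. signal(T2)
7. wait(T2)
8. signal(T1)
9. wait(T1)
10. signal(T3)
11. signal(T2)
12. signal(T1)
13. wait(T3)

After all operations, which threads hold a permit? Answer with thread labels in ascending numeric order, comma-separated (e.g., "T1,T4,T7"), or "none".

Answer: T3

Derivation:
Step 1: wait(T1) -> count=1 queue=[] holders={T1}
Step 2: wait(T3) -> count=0 queue=[] holders={T1,T3}
Step 3: wait(T2) -> count=0 queue=[T2] holders={T1,T3}
Step 4: signal(T1) -> count=0 queue=[] holders={T2,T3}
Step 5: wait(T1) -> count=0 queue=[T1] holders={T2,T3}
Step 6: signal(T2) -> count=0 queue=[] holders={T1,T3}
Step 7: wait(T2) -> count=0 queue=[T2] holders={T1,T3}
Step 8: signal(T1) -> count=0 queue=[] holders={T2,T3}
Step 9: wait(T1) -> count=0 queue=[T1] holders={T2,T3}
Step 10: signal(T3) -> count=0 queue=[] holders={T1,T2}
Step 11: signal(T2) -> count=1 queue=[] holders={T1}
Step 12: signal(T1) -> count=2 queue=[] holders={none}
Step 13: wait(T3) -> count=1 queue=[] holders={T3}
Final holders: T3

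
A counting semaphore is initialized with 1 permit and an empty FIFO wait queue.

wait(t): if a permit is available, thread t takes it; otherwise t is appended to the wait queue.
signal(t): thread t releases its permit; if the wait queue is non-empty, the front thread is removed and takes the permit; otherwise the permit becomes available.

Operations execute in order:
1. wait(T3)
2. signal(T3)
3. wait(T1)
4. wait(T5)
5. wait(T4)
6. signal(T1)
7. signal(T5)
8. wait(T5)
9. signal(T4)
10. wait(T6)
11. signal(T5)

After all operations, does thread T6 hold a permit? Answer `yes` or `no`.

Step 1: wait(T3) -> count=0 queue=[] holders={T3}
Step 2: signal(T3) -> count=1 queue=[] holders={none}
Step 3: wait(T1) -> count=0 queue=[] holders={T1}
Step 4: wait(T5) -> count=0 queue=[T5] holders={T1}
Step 5: wait(T4) -> count=0 queue=[T5,T4] holders={T1}
Step 6: signal(T1) -> count=0 queue=[T4] holders={T5}
Step 7: signal(T5) -> count=0 queue=[] holders={T4}
Step 8: wait(T5) -> count=0 queue=[T5] holders={T4}
Step 9: signal(T4) -> count=0 queue=[] holders={T5}
Step 10: wait(T6) -> count=0 queue=[T6] holders={T5}
Step 11: signal(T5) -> count=0 queue=[] holders={T6}
Final holders: {T6} -> T6 in holders

Answer: yes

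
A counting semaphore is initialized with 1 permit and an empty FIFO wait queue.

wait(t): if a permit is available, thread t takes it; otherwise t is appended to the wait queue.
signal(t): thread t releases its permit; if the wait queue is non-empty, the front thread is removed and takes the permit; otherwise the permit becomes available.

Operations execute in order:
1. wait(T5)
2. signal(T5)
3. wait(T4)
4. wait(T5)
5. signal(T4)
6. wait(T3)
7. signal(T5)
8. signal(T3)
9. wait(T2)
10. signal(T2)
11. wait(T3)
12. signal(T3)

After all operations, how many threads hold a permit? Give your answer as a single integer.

Answer: 0

Derivation:
Step 1: wait(T5) -> count=0 queue=[] holders={T5}
Step 2: signal(T5) -> count=1 queue=[] holders={none}
Step 3: wait(T4) -> count=0 queue=[] holders={T4}
Step 4: wait(T5) -> count=0 queue=[T5] holders={T4}
Step 5: signal(T4) -> count=0 queue=[] holders={T5}
Step 6: wait(T3) -> count=0 queue=[T3] holders={T5}
Step 7: signal(T5) -> count=0 queue=[] holders={T3}
Step 8: signal(T3) -> count=1 queue=[] holders={none}
Step 9: wait(T2) -> count=0 queue=[] holders={T2}
Step 10: signal(T2) -> count=1 queue=[] holders={none}
Step 11: wait(T3) -> count=0 queue=[] holders={T3}
Step 12: signal(T3) -> count=1 queue=[] holders={none}
Final holders: {none} -> 0 thread(s)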